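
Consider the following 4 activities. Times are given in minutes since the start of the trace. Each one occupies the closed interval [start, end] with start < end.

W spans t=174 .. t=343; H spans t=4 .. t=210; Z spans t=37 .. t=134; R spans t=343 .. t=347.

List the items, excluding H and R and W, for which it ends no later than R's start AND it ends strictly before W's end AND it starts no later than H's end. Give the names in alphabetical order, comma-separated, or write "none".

Z

Conditions: its end is no later than R's start (X.end <= t=343) AND its end is strictly before W's end (X.end < t=343) AND its start is no later than H's end (X.start <= t=210).
Z: end t=134 <= t=343? ✓; end t=134 < t=343? ✓; start t=37 <= t=210? ✓ → yes.
Result: Z.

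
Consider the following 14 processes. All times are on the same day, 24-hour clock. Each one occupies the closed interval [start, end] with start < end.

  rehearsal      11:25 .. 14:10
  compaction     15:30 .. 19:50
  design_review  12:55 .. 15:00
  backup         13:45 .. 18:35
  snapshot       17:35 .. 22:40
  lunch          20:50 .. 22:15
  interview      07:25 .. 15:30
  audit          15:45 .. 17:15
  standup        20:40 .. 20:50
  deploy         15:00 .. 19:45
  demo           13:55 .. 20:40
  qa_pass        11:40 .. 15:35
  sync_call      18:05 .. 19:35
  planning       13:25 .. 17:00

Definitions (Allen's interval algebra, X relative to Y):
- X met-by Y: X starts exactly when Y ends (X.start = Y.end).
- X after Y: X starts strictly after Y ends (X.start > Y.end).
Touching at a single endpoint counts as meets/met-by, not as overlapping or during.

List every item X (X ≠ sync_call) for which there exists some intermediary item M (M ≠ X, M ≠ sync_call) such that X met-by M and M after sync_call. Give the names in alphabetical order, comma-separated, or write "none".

Target sync_call = [18:05, 19:35].
Intermediaries M with M after sync_call: lunch, standup.
Via lunch — items with X met-by lunch: none.
Via standup — items with X met-by standup: lunch.
Union: lunch.

lunch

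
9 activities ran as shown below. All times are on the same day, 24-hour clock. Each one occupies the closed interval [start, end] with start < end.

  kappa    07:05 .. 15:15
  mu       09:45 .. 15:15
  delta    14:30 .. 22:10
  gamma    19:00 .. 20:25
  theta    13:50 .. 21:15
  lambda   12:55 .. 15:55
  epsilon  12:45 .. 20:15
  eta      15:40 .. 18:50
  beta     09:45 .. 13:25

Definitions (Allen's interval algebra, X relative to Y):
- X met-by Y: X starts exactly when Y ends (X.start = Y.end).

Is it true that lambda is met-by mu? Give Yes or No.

No

lambda = [12:55, 15:55], mu = [09:45, 15:15].
Actual relation of lambda to mu: overlapped-by.
Asked whether 'met-by' holds → No.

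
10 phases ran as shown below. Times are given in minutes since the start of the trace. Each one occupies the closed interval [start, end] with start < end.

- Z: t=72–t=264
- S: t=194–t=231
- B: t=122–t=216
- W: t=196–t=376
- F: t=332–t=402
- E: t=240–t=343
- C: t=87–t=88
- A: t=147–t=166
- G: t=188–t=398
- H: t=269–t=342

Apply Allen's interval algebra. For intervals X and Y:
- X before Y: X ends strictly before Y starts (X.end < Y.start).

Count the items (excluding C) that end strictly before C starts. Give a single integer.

Target C = [t=87, t=88].
A [t=147, t=166] → after → no.
B [t=122, t=216] → after → no.
E [t=240, t=343] → after → no.
F [t=332, t=402] → after → no.
G [t=188, t=398] → after → no.
H [t=269, t=342] → after → no.
S [t=194, t=231] → after → no.
W [t=196, t=376] → after → no.
Z [t=72, t=264] → contains → no.
Total: 0.

0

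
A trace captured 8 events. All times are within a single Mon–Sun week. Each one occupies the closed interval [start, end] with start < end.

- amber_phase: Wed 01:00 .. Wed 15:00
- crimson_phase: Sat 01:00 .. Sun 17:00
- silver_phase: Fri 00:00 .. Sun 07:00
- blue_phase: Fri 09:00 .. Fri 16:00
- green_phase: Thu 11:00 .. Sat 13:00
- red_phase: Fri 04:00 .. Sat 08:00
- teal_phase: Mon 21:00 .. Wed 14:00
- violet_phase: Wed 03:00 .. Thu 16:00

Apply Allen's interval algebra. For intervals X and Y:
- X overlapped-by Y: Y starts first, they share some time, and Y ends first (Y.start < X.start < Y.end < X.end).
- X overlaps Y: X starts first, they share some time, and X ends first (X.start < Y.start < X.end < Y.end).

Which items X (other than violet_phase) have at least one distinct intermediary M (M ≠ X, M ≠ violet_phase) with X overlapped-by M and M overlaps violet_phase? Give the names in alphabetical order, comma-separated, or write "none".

amber_phase

Target violet_phase = [Wed 03:00, Thu 16:00].
Intermediaries M with M overlaps violet_phase: amber_phase, teal_phase.
Via amber_phase — items with X overlapped-by amber_phase: none.
Via teal_phase — items with X overlapped-by teal_phase: amber_phase.
Union: amber_phase.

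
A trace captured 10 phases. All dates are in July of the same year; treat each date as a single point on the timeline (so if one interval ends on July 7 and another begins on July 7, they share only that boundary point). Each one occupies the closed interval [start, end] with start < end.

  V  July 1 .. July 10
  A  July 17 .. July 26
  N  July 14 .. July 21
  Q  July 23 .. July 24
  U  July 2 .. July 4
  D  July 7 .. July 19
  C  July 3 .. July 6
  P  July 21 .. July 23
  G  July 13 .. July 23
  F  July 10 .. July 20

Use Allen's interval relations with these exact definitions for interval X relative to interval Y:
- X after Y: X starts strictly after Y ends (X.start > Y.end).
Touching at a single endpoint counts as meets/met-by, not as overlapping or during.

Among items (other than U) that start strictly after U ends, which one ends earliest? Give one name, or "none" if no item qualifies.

Target U = [July 2, July 4].
A [July 17, July 26] → after → candidate.
C [July 3, July 6] → overlapped-by → excluded.
D [July 7, July 19] → after → candidate.
F [July 10, July 20] → after → candidate.
G [July 13, July 23] → after → candidate.
N [July 14, July 21] → after → candidate.
P [July 21, July 23] → after → candidate.
Q [July 23, July 24] → after → candidate.
V [July 1, July 10] → contains → excluded.
Among candidates, earliest end is July 19 → D.

D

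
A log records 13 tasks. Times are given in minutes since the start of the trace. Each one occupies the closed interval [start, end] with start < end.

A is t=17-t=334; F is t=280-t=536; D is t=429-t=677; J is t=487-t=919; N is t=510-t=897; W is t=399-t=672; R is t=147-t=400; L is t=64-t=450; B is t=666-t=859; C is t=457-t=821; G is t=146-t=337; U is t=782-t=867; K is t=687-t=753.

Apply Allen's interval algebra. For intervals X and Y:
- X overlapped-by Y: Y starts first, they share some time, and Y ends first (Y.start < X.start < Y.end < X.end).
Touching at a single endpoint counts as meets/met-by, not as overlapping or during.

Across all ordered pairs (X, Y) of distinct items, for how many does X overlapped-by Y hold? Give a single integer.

Checking all 156 ordered pairs for relation 'overlapped-by'; matching pairs in alphabetical order:
(B, C): B overlapped-by C ✓
(B, D): B overlapped-by D ✓
(B, W): B overlapped-by W ✓
(C, D): C overlapped-by D ✓
(C, F): C overlapped-by F ✓
(C, W): C overlapped-by W ✓
(D, F): D overlapped-by F ✓
(D, L): D overlapped-by L ✓
(D, W): D overlapped-by W ✓
(F, A): F overlapped-by A ✓
(F, G): F overlapped-by G ✓
(F, L): F overlapped-by L ✓
(F, R): F overlapped-by R ✓
(G, A): G overlapped-by A ✓
(J, C): J overlapped-by C ✓
(J, D): J overlapped-by D ✓
(J, F): J overlapped-by F ✓
(J, W): J overlapped-by W ✓
(L, A): L overlapped-by A ✓
(N, C): N overlapped-by C ✓
(N, D): N overlapped-by D ✓
(N, F): N overlapped-by F ✓
(N, W): N overlapped-by W ✓
(R, A): R overlapped-by A ✓
... plus 6 further pairs not listed.
Count: 30.

30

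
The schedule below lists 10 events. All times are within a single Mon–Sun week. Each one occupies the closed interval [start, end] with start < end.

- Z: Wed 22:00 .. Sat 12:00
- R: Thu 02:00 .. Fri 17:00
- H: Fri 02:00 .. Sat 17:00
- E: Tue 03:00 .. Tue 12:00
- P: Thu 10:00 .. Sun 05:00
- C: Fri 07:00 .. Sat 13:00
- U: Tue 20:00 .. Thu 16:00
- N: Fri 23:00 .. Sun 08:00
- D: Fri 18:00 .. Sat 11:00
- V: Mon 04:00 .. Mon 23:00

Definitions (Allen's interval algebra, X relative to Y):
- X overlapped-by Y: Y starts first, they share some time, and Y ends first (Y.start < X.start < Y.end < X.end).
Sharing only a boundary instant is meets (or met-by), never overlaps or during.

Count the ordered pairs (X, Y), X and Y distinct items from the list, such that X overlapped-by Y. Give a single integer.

14

Checking all 90 ordered pairs for relation 'overlapped-by'; matching pairs in alphabetical order:
(C, R): C overlapped-by R ✓
(C, Z): C overlapped-by Z ✓
(H, R): H overlapped-by R ✓
(H, Z): H overlapped-by Z ✓
(N, C): N overlapped-by C ✓
(N, D): N overlapped-by D ✓
(N, H): N overlapped-by H ✓
(N, P): N overlapped-by P ✓
(N, Z): N overlapped-by Z ✓
(P, R): P overlapped-by R ✓
(P, U): P overlapped-by U ✓
(P, Z): P overlapped-by Z ✓
(R, U): R overlapped-by U ✓
(Z, U): Z overlapped-by U ✓
Count: 14.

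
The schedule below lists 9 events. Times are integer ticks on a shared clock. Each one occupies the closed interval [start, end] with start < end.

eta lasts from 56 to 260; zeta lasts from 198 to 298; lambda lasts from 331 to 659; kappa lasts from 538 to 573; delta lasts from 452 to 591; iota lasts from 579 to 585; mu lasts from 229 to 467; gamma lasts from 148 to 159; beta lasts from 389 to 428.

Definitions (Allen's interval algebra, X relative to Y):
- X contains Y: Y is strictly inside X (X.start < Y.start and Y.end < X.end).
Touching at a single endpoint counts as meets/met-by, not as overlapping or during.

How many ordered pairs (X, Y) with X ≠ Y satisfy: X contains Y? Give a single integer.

Checking all 72 ordered pairs for relation 'contains'; matching pairs in alphabetical order:
(delta, iota): delta contains iota ✓
(delta, kappa): delta contains kappa ✓
(eta, gamma): eta contains gamma ✓
(lambda, beta): lambda contains beta ✓
(lambda, delta): lambda contains delta ✓
(lambda, iota): lambda contains iota ✓
(lambda, kappa): lambda contains kappa ✓
(mu, beta): mu contains beta ✓
Count: 8.

8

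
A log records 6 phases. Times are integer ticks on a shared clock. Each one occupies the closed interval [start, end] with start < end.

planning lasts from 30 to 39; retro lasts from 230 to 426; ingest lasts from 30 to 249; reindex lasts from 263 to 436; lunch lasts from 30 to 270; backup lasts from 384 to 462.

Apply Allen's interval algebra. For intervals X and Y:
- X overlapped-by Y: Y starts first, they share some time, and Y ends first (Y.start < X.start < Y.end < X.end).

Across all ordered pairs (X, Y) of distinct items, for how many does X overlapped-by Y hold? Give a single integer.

6

Checking all 30 ordered pairs for relation 'overlapped-by'; matching pairs in alphabetical order:
(backup, reindex): backup overlapped-by reindex ✓
(backup, retro): backup overlapped-by retro ✓
(reindex, lunch): reindex overlapped-by lunch ✓
(reindex, retro): reindex overlapped-by retro ✓
(retro, ingest): retro overlapped-by ingest ✓
(retro, lunch): retro overlapped-by lunch ✓
Count: 6.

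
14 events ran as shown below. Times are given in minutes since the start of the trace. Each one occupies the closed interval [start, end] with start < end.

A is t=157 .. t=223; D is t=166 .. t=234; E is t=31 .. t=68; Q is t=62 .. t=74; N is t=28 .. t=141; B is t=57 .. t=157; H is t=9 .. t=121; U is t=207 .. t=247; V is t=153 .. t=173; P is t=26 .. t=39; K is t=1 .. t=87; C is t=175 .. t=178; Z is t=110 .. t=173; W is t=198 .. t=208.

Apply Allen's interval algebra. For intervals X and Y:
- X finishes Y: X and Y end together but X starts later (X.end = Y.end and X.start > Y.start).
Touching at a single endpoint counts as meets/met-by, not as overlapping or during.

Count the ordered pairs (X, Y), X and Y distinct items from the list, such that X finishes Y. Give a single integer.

1

Checking all 182 ordered pairs for relation 'finishes'; matching pairs in alphabetical order:
(V, Z): V finishes Z ✓
Count: 1.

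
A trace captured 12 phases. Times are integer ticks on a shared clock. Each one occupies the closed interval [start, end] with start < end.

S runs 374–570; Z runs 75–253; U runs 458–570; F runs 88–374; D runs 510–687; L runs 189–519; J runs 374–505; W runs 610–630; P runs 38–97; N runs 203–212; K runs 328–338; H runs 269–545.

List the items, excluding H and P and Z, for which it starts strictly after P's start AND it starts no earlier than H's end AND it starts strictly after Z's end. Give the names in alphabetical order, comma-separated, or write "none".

Conditions: its start is strictly after P's start (X.start > 38) AND its start is no earlier than H's end (X.start >= 545) AND its start is strictly after Z's end (X.start > 253).
D: start 510 > 38? ✓; start 510 >= 545? ✗; start 510 > 253? ✓ → no.
F: start 88 > 38? ✓; start 88 >= 545? ✗; start 88 > 253? ✗ → no.
J: start 374 > 38? ✓; start 374 >= 545? ✗; start 374 > 253? ✓ → no.
K: start 328 > 38? ✓; start 328 >= 545? ✗; start 328 > 253? ✓ → no.
L: start 189 > 38? ✓; start 189 >= 545? ✗; start 189 > 253? ✗ → no.
N: start 203 > 38? ✓; start 203 >= 545? ✗; start 203 > 253? ✗ → no.
S: start 374 > 38? ✓; start 374 >= 545? ✗; start 374 > 253? ✓ → no.
U: start 458 > 38? ✓; start 458 >= 545? ✗; start 458 > 253? ✓ → no.
W: start 610 > 38? ✓; start 610 >= 545? ✓; start 610 > 253? ✓ → yes.
Result: W.

W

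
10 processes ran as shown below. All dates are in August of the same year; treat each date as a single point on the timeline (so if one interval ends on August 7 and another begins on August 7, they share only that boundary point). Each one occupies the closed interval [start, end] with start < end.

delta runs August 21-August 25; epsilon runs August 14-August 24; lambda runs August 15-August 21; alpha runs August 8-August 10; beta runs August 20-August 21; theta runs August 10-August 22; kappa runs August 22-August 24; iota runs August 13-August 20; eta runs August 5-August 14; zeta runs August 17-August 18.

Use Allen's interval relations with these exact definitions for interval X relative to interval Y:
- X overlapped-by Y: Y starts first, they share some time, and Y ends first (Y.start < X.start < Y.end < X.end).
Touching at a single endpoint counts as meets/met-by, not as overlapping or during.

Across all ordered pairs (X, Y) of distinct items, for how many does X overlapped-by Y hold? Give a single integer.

7

Checking all 90 ordered pairs for relation 'overlapped-by'; matching pairs in alphabetical order:
(delta, epsilon): delta overlapped-by epsilon ✓
(delta, theta): delta overlapped-by theta ✓
(epsilon, iota): epsilon overlapped-by iota ✓
(epsilon, theta): epsilon overlapped-by theta ✓
(iota, eta): iota overlapped-by eta ✓
(lambda, iota): lambda overlapped-by iota ✓
(theta, eta): theta overlapped-by eta ✓
Count: 7.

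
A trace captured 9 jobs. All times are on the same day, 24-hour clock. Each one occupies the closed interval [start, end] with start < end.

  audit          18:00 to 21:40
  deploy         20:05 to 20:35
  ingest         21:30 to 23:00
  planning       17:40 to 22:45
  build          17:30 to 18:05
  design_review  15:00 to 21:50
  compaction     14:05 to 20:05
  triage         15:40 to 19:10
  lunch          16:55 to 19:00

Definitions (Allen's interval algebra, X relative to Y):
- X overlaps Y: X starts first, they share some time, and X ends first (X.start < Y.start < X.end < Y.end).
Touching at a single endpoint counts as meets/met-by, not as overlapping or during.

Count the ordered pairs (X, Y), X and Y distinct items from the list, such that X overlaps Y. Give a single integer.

13

Checking all 72 ordered pairs for relation 'overlaps'; matching pairs in alphabetical order:
(audit, ingest): audit overlaps ingest ✓
(build, audit): build overlaps audit ✓
(build, planning): build overlaps planning ✓
(compaction, audit): compaction overlaps audit ✓
(compaction, design_review): compaction overlaps design_review ✓
(compaction, planning): compaction overlaps planning ✓
(design_review, ingest): design_review overlaps ingest ✓
(design_review, planning): design_review overlaps planning ✓
(lunch, audit): lunch overlaps audit ✓
(lunch, planning): lunch overlaps planning ✓
(planning, ingest): planning overlaps ingest ✓
(triage, audit): triage overlaps audit ✓
(triage, planning): triage overlaps planning ✓
Count: 13.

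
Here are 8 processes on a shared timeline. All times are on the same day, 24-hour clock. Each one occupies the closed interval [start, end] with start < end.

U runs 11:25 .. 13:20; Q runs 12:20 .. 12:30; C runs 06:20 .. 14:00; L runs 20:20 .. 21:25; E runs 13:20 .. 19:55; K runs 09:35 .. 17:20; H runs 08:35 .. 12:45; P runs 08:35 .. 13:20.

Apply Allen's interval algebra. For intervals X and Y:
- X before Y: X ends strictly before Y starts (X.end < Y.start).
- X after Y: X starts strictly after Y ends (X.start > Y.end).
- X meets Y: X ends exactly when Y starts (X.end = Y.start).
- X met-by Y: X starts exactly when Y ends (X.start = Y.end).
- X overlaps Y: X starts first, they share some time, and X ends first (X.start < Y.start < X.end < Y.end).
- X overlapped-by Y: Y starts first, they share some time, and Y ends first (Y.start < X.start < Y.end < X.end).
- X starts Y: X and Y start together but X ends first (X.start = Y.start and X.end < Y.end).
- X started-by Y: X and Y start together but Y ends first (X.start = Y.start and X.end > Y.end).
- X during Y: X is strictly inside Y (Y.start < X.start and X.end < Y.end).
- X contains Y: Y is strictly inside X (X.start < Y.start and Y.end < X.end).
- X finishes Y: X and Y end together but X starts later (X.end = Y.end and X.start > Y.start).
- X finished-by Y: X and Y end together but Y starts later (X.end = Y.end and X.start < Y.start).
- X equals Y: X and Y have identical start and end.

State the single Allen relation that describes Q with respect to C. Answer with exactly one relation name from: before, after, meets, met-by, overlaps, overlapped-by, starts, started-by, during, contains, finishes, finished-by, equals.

during

Q = [12:20, 12:30]; C = [06:20, 14:00].
Compare endpoints: Q.start > C.start, Q.start < C.end, Q.end > C.start, Q.end < C.end.
That pattern is 'during'.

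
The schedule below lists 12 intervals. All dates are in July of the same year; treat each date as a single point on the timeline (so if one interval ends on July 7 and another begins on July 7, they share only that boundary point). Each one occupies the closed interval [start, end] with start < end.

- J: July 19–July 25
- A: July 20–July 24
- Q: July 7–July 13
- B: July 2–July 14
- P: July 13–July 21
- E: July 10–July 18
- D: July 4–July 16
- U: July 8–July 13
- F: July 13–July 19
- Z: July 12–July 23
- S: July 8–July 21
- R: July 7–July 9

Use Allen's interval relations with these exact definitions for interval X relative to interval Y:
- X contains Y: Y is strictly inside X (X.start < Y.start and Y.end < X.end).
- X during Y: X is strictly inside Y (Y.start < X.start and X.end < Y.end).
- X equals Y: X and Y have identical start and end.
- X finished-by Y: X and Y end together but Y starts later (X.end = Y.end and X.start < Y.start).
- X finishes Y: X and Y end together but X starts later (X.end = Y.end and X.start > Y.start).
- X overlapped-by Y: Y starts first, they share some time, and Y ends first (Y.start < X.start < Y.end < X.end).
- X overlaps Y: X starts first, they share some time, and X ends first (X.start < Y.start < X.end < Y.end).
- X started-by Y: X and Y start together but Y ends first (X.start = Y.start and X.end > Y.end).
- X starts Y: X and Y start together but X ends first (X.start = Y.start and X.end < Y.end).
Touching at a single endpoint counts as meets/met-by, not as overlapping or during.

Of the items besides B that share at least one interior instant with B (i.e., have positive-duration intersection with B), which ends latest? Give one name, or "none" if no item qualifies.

Target B = [July 2, July 14].
A [July 20, July 24] → after → excluded.
D [July 4, July 16] → overlapped-by → candidate.
E [July 10, July 18] → overlapped-by → candidate.
F [July 13, July 19] → overlapped-by → candidate.
J [July 19, July 25] → after → excluded.
P [July 13, July 21] → overlapped-by → candidate.
Q [July 7, July 13] → during → candidate.
R [July 7, July 9] → during → candidate.
S [July 8, July 21] → overlapped-by → candidate.
U [July 8, July 13] → during → candidate.
Z [July 12, July 23] → overlapped-by → candidate.
Among candidates, latest end is July 23 → Z.

Z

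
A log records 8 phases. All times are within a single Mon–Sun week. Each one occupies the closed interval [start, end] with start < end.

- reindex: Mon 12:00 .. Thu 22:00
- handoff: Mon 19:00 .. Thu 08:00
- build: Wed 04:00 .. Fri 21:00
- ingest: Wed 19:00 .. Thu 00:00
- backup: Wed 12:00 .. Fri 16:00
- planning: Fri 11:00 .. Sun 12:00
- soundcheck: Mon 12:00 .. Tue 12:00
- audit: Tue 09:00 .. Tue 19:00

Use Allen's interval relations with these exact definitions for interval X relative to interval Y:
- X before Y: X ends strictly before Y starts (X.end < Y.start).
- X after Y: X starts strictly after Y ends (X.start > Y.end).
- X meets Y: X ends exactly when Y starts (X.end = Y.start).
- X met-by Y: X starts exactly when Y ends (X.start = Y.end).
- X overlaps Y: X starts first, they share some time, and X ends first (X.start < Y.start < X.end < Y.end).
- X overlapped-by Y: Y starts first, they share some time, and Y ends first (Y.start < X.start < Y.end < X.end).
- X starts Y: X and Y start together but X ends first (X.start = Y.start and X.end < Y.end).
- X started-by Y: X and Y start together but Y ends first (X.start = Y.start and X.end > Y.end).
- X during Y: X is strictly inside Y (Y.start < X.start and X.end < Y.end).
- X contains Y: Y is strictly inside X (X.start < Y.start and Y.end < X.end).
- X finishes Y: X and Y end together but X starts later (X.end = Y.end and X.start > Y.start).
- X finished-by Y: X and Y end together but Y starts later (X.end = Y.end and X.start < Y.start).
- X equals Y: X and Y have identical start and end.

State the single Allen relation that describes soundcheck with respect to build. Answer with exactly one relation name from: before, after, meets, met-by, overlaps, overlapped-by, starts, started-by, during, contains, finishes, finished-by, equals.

soundcheck = [Mon 12:00, Tue 12:00]; build = [Wed 04:00, Fri 21:00].
Compare endpoints: soundcheck.start < build.start, soundcheck.start < build.end, soundcheck.end < build.start, soundcheck.end < build.end.
That pattern is 'before'.

before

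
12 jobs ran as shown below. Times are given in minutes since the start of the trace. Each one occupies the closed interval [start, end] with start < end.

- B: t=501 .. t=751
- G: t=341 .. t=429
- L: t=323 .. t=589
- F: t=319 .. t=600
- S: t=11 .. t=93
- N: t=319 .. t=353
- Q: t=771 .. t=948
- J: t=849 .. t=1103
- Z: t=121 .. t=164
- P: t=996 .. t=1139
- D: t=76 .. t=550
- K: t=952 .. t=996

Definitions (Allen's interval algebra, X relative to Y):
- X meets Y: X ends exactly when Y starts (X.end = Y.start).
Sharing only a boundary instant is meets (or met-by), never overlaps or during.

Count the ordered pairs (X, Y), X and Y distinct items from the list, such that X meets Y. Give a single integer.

1

Checking all 132 ordered pairs for relation 'meets'; matching pairs in alphabetical order:
(K, P): K meets P ✓
Count: 1.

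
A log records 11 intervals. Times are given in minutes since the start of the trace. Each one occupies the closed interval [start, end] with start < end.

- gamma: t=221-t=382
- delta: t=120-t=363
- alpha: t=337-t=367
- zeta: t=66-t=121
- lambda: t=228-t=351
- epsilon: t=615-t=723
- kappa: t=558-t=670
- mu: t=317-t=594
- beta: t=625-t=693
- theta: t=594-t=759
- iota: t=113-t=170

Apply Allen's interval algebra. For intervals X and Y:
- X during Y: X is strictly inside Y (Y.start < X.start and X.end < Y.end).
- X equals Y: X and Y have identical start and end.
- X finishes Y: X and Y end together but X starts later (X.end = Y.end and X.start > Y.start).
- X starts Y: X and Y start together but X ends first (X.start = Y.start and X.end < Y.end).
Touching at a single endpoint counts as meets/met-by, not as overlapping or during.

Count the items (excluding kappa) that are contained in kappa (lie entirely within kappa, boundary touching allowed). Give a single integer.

0

Target kappa = [t=558, t=670].
alpha [t=337, t=367] → before → no.
beta [t=625, t=693] → overlapped-by → no.
delta [t=120, t=363] → before → no.
epsilon [t=615, t=723] → overlapped-by → no.
gamma [t=221, t=382] → before → no.
iota [t=113, t=170] → before → no.
lambda [t=228, t=351] → before → no.
mu [t=317, t=594] → overlaps → no.
theta [t=594, t=759] → overlapped-by → no.
zeta [t=66, t=121] → before → no.
Total: 0.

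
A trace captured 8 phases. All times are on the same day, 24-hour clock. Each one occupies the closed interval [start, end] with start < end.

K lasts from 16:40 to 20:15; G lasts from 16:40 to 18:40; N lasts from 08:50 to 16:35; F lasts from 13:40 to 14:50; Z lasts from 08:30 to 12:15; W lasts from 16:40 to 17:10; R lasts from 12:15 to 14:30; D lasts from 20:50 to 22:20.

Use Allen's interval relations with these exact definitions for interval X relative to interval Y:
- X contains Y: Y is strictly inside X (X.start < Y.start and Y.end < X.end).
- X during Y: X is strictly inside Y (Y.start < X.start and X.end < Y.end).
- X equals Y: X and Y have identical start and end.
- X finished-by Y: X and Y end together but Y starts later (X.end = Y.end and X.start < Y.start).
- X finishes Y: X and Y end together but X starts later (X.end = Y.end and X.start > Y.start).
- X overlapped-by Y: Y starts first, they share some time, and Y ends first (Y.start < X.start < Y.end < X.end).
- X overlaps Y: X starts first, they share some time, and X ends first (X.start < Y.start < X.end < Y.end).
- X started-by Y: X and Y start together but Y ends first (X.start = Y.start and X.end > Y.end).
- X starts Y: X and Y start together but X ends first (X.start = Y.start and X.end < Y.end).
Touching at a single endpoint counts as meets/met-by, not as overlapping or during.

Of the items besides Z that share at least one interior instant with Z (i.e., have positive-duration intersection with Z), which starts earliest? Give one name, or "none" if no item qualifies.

N

Target Z = [08:30, 12:15].
D [20:50, 22:20] → after → excluded.
F [13:40, 14:50] → after → excluded.
G [16:40, 18:40] → after → excluded.
K [16:40, 20:15] → after → excluded.
N [08:50, 16:35] → overlapped-by → candidate.
R [12:15, 14:30] → met-by → excluded.
W [16:40, 17:10] → after → excluded.
Among candidates, earliest start is 08:50 → N.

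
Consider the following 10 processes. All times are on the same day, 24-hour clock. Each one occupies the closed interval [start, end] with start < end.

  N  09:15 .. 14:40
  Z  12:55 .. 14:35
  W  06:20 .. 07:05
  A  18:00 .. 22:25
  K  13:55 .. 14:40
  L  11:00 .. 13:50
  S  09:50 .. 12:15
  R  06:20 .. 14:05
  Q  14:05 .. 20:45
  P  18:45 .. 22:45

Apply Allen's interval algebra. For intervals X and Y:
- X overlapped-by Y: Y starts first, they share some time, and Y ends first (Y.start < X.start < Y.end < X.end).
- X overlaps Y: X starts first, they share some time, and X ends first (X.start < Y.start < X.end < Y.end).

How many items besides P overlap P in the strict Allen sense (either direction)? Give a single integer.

2

Target P = [18:45, 22:45].
A [18:00, 22:25] → overlaps → counts.
K [13:55, 14:40] → before → no.
L [11:00, 13:50] → before → no.
N [09:15, 14:40] → before → no.
Q [14:05, 20:45] → overlaps → counts.
R [06:20, 14:05] → before → no.
S [09:50, 12:15] → before → no.
W [06:20, 07:05] → before → no.
Z [12:55, 14:35] → before → no.
Total: 2.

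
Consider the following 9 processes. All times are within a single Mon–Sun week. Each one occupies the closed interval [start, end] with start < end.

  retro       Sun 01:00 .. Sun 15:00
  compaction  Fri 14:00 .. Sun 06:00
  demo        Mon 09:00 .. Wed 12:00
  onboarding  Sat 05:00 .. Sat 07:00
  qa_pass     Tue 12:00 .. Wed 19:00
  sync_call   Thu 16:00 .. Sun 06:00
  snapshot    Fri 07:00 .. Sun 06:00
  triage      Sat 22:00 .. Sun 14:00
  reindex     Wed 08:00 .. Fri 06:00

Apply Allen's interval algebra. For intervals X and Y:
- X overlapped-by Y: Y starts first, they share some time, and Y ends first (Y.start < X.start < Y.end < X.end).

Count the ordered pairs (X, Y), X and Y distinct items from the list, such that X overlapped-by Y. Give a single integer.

11

Checking all 72 ordered pairs for relation 'overlapped-by'; matching pairs in alphabetical order:
(qa_pass, demo): qa_pass overlapped-by demo ✓
(reindex, demo): reindex overlapped-by demo ✓
(reindex, qa_pass): reindex overlapped-by qa_pass ✓
(retro, compaction): retro overlapped-by compaction ✓
(retro, snapshot): retro overlapped-by snapshot ✓
(retro, sync_call): retro overlapped-by sync_call ✓
(retro, triage): retro overlapped-by triage ✓
(sync_call, reindex): sync_call overlapped-by reindex ✓
(triage, compaction): triage overlapped-by compaction ✓
(triage, snapshot): triage overlapped-by snapshot ✓
(triage, sync_call): triage overlapped-by sync_call ✓
Count: 11.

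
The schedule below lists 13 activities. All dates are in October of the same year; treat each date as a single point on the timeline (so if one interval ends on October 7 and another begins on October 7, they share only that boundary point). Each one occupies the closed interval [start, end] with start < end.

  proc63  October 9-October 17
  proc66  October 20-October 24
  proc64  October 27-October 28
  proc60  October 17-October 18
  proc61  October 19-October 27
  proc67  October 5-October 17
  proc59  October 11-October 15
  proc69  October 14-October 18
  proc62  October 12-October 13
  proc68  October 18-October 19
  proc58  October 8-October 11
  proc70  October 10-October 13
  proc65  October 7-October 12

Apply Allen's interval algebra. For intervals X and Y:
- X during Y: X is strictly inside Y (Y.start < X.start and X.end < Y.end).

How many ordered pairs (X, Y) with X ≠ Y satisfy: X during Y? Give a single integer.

11

Checking all 156 ordered pairs for relation 'during'; matching pairs in alphabetical order:
(proc58, proc65): proc58 during proc65 ✓
(proc58, proc67): proc58 during proc67 ✓
(proc59, proc63): proc59 during proc63 ✓
(proc59, proc67): proc59 during proc67 ✓
(proc62, proc59): proc62 during proc59 ✓
(proc62, proc63): proc62 during proc63 ✓
(proc62, proc67): proc62 during proc67 ✓
(proc65, proc67): proc65 during proc67 ✓
(proc66, proc61): proc66 during proc61 ✓
(proc70, proc63): proc70 during proc63 ✓
(proc70, proc67): proc70 during proc67 ✓
Count: 11.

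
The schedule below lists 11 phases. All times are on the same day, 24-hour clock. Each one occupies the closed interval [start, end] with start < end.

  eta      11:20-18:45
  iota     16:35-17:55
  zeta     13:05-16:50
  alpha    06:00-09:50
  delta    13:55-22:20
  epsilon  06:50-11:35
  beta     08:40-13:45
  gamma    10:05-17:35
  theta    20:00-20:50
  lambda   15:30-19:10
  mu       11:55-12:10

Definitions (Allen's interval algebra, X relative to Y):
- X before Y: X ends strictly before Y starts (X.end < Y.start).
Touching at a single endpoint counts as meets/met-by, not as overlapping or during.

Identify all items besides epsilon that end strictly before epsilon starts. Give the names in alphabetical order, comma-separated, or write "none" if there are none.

Target epsilon = [06:50, 11:35].
alpha [06:00, 09:50] → overlaps → no.
beta [08:40, 13:45] → overlapped-by → no.
delta [13:55, 22:20] → after → no.
eta [11:20, 18:45] → overlapped-by → no.
gamma [10:05, 17:35] → overlapped-by → no.
iota [16:35, 17:55] → after → no.
lambda [15:30, 19:10] → after → no.
mu [11:55, 12:10] → after → no.
theta [20:00, 20:50] → after → no.
zeta [13:05, 16:50] → after → no.
Result: none.

none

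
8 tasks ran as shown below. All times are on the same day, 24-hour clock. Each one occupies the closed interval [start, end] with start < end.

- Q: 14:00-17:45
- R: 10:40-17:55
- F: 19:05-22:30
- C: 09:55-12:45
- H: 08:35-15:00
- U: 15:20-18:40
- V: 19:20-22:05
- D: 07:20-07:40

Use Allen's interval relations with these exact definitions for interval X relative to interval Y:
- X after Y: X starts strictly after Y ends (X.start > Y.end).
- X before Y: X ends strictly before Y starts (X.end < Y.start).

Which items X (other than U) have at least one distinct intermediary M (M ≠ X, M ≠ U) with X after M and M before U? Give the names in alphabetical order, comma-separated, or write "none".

Target U = [15:20, 18:40].
Intermediaries M with M before U: C, D, H.
Via C — items with X after C: F, Q, V.
Via D — items with X after D: C, F, H, Q, R, V.
Via H — items with X after H: F, V.
Union: C, F, H, Q, R, V.

C, F, H, Q, R, V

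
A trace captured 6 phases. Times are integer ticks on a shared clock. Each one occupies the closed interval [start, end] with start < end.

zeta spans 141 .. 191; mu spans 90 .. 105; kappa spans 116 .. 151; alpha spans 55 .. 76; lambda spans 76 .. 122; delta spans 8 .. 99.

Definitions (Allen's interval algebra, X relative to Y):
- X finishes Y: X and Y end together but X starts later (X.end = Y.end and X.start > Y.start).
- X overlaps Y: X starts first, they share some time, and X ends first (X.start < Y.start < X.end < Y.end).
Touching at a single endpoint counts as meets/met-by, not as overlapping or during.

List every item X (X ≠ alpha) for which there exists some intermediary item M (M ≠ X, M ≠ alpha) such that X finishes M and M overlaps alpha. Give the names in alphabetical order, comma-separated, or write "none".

Target alpha = [55, 76].
Intermediaries M with M overlaps alpha: none.
Union: none.

none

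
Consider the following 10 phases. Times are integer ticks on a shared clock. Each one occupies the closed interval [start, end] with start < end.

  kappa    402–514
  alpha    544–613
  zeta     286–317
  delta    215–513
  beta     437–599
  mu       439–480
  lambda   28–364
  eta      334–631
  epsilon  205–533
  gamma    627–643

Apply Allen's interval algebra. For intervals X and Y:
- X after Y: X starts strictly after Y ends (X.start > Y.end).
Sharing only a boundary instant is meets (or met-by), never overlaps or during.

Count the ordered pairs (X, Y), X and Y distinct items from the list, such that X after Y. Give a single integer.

Checking all 90 ordered pairs for relation 'after'; matching pairs in alphabetical order:
(alpha, delta): alpha after delta ✓
(alpha, epsilon): alpha after epsilon ✓
(alpha, kappa): alpha after kappa ✓
(alpha, lambda): alpha after lambda ✓
(alpha, mu): alpha after mu ✓
(alpha, zeta): alpha after zeta ✓
(beta, lambda): beta after lambda ✓
(beta, zeta): beta after zeta ✓
(eta, zeta): eta after zeta ✓
(gamma, alpha): gamma after alpha ✓
(gamma, beta): gamma after beta ✓
(gamma, delta): gamma after delta ✓
(gamma, epsilon): gamma after epsilon ✓
(gamma, kappa): gamma after kappa ✓
(gamma, lambda): gamma after lambda ✓
(gamma, mu): gamma after mu ✓
(gamma, zeta): gamma after zeta ✓
(kappa, lambda): kappa after lambda ✓
(kappa, zeta): kappa after zeta ✓
(mu, lambda): mu after lambda ✓
(mu, zeta): mu after zeta ✓
Count: 21.

21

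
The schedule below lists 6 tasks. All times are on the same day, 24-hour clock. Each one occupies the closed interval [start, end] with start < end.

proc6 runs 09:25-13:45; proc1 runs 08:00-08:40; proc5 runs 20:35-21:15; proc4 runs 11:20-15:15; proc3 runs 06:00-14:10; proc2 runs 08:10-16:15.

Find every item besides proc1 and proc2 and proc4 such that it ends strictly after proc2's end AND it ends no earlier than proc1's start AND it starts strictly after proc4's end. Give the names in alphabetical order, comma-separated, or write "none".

Conditions: its end is strictly after proc2's end (X.end > 16:15) AND its end is no earlier than proc1's start (X.end >= 08:00) AND its start is strictly after proc4's end (X.start > 15:15).
proc3: end 14:10 > 16:15? ✗; end 14:10 >= 08:00? ✓; start 06:00 > 15:15? ✗ → no.
proc5: end 21:15 > 16:15? ✓; end 21:15 >= 08:00? ✓; start 20:35 > 15:15? ✓ → yes.
proc6: end 13:45 > 16:15? ✗; end 13:45 >= 08:00? ✓; start 09:25 > 15:15? ✗ → no.
Result: proc5.

proc5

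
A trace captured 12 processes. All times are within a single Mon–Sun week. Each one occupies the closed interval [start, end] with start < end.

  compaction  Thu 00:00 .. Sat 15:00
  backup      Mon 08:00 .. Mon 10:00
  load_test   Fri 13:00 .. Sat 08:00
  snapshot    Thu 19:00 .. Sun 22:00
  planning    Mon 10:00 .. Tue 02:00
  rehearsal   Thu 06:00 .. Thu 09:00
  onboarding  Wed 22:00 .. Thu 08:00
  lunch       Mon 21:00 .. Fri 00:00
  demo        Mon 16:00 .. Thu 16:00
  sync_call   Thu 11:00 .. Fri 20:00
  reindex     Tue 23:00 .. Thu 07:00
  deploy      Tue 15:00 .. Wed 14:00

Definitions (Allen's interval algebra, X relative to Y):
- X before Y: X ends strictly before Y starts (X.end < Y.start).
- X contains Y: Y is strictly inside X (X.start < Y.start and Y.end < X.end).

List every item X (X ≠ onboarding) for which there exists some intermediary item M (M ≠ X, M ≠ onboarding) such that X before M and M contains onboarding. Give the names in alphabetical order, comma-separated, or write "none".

Target onboarding = [Wed 22:00, Thu 08:00].
Intermediaries M with M contains onboarding: demo, lunch.
Via demo — items with X before demo: backup.
Via lunch — items with X before lunch: backup.
Union: backup.

backup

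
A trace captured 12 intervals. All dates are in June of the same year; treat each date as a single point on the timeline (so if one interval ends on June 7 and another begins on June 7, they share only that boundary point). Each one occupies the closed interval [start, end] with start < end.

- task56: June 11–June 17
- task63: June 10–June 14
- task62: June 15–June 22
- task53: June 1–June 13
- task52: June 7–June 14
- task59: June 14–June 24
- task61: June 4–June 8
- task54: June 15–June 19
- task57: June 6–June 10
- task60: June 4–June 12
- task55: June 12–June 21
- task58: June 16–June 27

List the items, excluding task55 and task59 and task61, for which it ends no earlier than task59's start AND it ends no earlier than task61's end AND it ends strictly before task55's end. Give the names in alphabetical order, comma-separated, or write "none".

Conditions: its end is no earlier than task59's start (X.end >= June 14) AND its end is no earlier than task61's end (X.end >= June 8) AND its end is strictly before task55's end (X.end < June 21).
task52: end June 14 >= June 14? ✓; end June 14 >= June 8? ✓; end June 14 < June 21? ✓ → yes.
task53: end June 13 >= June 14? ✗; end June 13 >= June 8? ✓; end June 13 < June 21? ✓ → no.
task54: end June 19 >= June 14? ✓; end June 19 >= June 8? ✓; end June 19 < June 21? ✓ → yes.
task56: end June 17 >= June 14? ✓; end June 17 >= June 8? ✓; end June 17 < June 21? ✓ → yes.
task57: end June 10 >= June 14? ✗; end June 10 >= June 8? ✓; end June 10 < June 21? ✓ → no.
task58: end June 27 >= June 14? ✓; end June 27 >= June 8? ✓; end June 27 < June 21? ✗ → no.
task60: end June 12 >= June 14? ✗; end June 12 >= June 8? ✓; end June 12 < June 21? ✓ → no.
task62: end June 22 >= June 14? ✓; end June 22 >= June 8? ✓; end June 22 < June 21? ✗ → no.
task63: end June 14 >= June 14? ✓; end June 14 >= June 8? ✓; end June 14 < June 21? ✓ → yes.
Result: task52, task54, task56, task63.

task52, task54, task56, task63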